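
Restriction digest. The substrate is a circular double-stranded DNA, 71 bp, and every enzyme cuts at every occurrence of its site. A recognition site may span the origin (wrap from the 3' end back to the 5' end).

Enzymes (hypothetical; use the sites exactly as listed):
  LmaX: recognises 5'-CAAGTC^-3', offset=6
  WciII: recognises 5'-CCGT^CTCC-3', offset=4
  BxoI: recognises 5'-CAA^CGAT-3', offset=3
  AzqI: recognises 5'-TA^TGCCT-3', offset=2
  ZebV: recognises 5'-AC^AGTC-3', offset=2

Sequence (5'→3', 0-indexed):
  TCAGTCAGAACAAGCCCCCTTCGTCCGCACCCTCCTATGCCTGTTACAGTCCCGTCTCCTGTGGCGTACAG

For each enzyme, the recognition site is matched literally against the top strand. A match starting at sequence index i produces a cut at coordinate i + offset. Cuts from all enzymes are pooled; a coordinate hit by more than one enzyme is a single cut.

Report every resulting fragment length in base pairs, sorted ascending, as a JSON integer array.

Scan for sites:
  LmaX (CAAGTC, off=6): no sites
  WciII (CCGTCTCC, off=4): starts [51] → cuts [55]
  BxoI (CAACGAT, off=3): no sites
  AzqI (TATGCCT, off=2): starts [35] → cuts [37]
  ZebV (ACAGTC, off=2): starts [45, 67] → cuts [47, 69]

All cut coordinates (distinct, sorted): [37, 47, 55, 69]

Fragment lengths:
  37→47: 10 bp
  47→55: 8 bp
  55→69: 14 bp
  69→37 (wrap): 71-69+37 = 39 bp

[8,10,14,39]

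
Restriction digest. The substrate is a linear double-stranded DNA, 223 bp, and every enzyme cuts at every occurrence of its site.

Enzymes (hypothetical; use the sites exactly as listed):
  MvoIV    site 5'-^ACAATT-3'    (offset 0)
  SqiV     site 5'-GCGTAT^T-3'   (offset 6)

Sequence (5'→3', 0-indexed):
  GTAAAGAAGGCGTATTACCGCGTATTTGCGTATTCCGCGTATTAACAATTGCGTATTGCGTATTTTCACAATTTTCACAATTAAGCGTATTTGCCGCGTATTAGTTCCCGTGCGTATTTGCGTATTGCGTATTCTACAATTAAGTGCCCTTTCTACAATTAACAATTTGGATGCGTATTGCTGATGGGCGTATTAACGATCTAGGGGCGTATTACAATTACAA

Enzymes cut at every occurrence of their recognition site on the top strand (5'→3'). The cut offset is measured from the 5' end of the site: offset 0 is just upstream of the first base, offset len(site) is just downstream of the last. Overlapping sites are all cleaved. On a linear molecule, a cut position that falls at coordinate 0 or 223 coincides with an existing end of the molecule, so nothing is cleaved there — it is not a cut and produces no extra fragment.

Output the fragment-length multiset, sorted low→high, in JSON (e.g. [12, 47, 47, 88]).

[1,2,3,4,7,7,7,8,8,9,9,10,10,11,12,14,15,15,16,17,19,19]

Site scan:
  MvoIV (ACAATT, off=0): starts [44, 67, 76, 135, 154, 161, 213] → cuts [44, 67, 76, 135, 154, 161, 213]
  SqiV (GCGTATT, off=6): starts [9, 19, 27, 36, 50, 57, 84, 95, 111, 119, 126, 172, 187, 206] → cuts [15, 25, 33, 42, 56, 63, 90, 101, 117, 125, 132, 178, 193, 212]

Pooled cuts: [15, 25, 33, 42, 44, 56, 63, 67, 76, 90, 101, 117, 125, 132, 135, 154, 161, 178, 193, 212, 213]

Fragment lengths:
  [0,15): 15 bp
  [15,25): 10 bp
  [25,33): 8 bp
  [33,42): 9 bp
  [42,44): 2 bp
  [44,56): 12 bp
  [56,63): 7 bp
  [63,67): 4 bp
  [67,76): 9 bp
  [76,90): 14 bp
  [90,101): 11 bp
  [101,117): 16 bp
  [117,125): 8 bp
  [125,132): 7 bp
  [132,135): 3 bp
  [135,154): 19 bp
  [154,161): 7 bp
  [161,178): 17 bp
  [178,193): 15 bp
  [193,212): 19 bp
  [212,213): 1 bp
  [213,223): 10 bp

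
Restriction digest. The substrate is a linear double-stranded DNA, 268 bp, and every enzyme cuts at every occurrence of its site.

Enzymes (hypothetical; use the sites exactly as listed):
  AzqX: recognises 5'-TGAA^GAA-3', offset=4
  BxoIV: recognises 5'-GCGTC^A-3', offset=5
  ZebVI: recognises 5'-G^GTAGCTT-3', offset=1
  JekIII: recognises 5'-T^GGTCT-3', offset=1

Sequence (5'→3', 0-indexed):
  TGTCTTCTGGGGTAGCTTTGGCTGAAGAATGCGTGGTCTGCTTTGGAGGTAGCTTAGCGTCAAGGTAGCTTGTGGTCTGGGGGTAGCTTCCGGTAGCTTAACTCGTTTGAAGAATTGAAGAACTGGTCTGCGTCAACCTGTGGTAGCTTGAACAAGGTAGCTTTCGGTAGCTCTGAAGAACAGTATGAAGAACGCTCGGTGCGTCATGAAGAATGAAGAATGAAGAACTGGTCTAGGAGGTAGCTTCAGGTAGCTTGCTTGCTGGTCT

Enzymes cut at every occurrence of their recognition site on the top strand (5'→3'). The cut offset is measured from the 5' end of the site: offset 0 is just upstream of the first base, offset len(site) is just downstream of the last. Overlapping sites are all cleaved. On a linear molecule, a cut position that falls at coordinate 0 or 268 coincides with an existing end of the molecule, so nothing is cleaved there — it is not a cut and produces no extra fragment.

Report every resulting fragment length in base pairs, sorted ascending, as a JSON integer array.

[3,5,5,5,5,7,7,8,8,8,9,9,10,10,10,10,11,12,13,14,14,14,15,16,19,21]

Site scan:
  AzqX (TGAAGAA, off=4): starts [22, 107, 115, 173, 185, 206, 213, 220] → cuts [26, 111, 119, 177, 189, 210, 217, 224]
  BxoIV (GCGTCA, off=5): starts [56, 129, 200] → cuts [61, 134, 205]
  ZebVI (GGTAGCTT, off=1): starts [10, 47, 63, 81, 91, 141, 155, 238, 248] → cuts [11, 48, 64, 82, 92, 142, 156, 239, 249]
  JekIII (TGGTCT, off=1): starts [33, 72, 123, 228, 262] → cuts [34, 73, 124, 229, 263]

Pooled cuts: [11, 26, 34, 48, 61, 64, 73, 82, 92, 111, 119, 124, 134, 142, 156, 177, 189, 205, 210, 217, 224, 229, 239, 249, 263]

Fragment lengths:
  [0,11): 11 bp
  [11,26): 15 bp
  [26,34): 8 bp
  [34,48): 14 bp
  [48,61): 13 bp
  [61,64): 3 bp
  [64,73): 9 bp
  [73,82): 9 bp
  [82,92): 10 bp
  [92,111): 19 bp
  [111,119): 8 bp
  [119,124): 5 bp
  [124,134): 10 bp
  [134,142): 8 bp
  [142,156): 14 bp
  [156,177): 21 bp
  [177,189): 12 bp
  [189,205): 16 bp
  [205,210): 5 bp
  [210,217): 7 bp
  [217,224): 7 bp
  [224,229): 5 bp
  [229,239): 10 bp
  [239,249): 10 bp
  [249,263): 14 bp
  [263,268): 5 bp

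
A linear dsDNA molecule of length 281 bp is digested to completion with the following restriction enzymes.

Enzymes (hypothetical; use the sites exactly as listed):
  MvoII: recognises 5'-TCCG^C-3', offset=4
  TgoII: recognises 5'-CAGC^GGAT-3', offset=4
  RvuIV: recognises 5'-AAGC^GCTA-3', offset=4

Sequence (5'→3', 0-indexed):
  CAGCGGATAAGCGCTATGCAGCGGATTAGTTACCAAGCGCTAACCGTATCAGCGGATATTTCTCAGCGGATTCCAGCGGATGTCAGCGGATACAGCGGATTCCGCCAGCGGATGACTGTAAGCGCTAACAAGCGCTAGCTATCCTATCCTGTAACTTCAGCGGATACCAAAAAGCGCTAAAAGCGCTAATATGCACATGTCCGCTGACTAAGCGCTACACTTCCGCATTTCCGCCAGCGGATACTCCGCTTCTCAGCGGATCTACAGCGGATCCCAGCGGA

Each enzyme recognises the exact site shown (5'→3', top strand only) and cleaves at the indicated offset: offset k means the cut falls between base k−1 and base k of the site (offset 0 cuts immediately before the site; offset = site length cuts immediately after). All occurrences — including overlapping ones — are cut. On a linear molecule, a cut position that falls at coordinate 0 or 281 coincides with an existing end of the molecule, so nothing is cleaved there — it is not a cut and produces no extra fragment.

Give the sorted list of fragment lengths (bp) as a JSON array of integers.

Scan for sites:
  MvoII (TCCGC, off=4): starts [100, 199, 221, 229, 244] → cuts [104, 203, 225, 233, 248]
  TgoII (CAGCGGAT, off=4): starts [0, 18, 49, 63, 73, 83, 92, 105, 157, 234, 253, 264] → cuts [4, 22, 53, 67, 77, 87, 96, 109, 161, 238, 257, 268]
  RvuIV (AAGCGCTA, off=4): starts [8, 34, 119, 129, 171, 180, 209] → cuts [12, 38, 123, 133, 175, 184, 213]

Pooled cuts: [4, 12, 22, 38, 53, 67, 77, 87, 96, 104, 109, 123, 133, 161, 175, 184, 203, 213, 225, 233, 238, 248, 257, 268]

Fragments:
  [0,4): 4 bp
  [4,12): 8 bp
  [12,22): 10 bp
  [22,38): 16 bp
  [38,53): 15 bp
  [53,67): 14 bp
  [67,77): 10 bp
  [77,87): 10 bp
  [87,96): 9 bp
  [96,104): 8 bp
  [104,109): 5 bp
  [109,123): 14 bp
  [123,133): 10 bp
  [133,161): 28 bp
  [161,175): 14 bp
  [175,184): 9 bp
  [184,203): 19 bp
  [203,213): 10 bp
  [213,225): 12 bp
  [225,233): 8 bp
  [233,238): 5 bp
  [238,248): 10 bp
  [248,257): 9 bp
  [257,268): 11 bp
  [268,281): 13 bp

[4,5,5,8,8,8,9,9,9,10,10,10,10,10,10,11,12,13,14,14,14,15,16,19,28]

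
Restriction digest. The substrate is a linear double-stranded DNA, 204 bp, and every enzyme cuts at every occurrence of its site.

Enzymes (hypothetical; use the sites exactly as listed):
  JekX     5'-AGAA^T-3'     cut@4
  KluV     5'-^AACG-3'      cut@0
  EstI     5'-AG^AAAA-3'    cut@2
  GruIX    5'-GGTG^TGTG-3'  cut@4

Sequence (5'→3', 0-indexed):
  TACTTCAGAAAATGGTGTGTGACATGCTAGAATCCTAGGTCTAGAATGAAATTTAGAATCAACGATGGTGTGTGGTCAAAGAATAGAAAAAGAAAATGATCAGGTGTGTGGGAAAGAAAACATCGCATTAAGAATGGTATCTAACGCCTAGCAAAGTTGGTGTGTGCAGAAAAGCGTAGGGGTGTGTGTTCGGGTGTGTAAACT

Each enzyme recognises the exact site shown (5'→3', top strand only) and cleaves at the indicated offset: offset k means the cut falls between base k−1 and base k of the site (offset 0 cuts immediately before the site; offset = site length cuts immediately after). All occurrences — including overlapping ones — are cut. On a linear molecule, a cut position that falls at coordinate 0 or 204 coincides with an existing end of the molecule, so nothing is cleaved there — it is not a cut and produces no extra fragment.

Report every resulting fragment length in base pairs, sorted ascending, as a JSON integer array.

Scan for sites:
  JekX (AGAAT, off=4): starts [28, 42, 54, 79, 130] → cuts [32, 46, 58, 83, 134]
  KluV (AACG, off=0): starts [60, 142] → cuts [60, 142]
  EstI (AGAAAA, off=2): starts [6, 84, 90, 114, 167] → cuts [8, 86, 92, 116, 169]
  GruIX (GGTGTGTG, off=4): starts [13, 66, 102, 158, 180] → cuts [17, 70, 106, 162, 184]

All cut coordinates (distinct, sorted): [8, 17, 32, 46, 58, 60, 70, 83, 86, 92, 106, 116, 134, 142, 162, 169, 184]

Fragments:
  [0,8): 8 bp
  [8,17): 9 bp
  [17,32): 15 bp
  [32,46): 14 bp
  [46,58): 12 bp
  [58,60): 2 bp
  [60,70): 10 bp
  [70,83): 13 bp
  [83,86): 3 bp
  [86,92): 6 bp
  [92,106): 14 bp
  [106,116): 10 bp
  [116,134): 18 bp
  [134,142): 8 bp
  [142,162): 20 bp
  [162,169): 7 bp
  [169,184): 15 bp
  [184,204): 20 bp

[2,3,6,7,8,8,9,10,10,12,13,14,14,15,15,18,20,20]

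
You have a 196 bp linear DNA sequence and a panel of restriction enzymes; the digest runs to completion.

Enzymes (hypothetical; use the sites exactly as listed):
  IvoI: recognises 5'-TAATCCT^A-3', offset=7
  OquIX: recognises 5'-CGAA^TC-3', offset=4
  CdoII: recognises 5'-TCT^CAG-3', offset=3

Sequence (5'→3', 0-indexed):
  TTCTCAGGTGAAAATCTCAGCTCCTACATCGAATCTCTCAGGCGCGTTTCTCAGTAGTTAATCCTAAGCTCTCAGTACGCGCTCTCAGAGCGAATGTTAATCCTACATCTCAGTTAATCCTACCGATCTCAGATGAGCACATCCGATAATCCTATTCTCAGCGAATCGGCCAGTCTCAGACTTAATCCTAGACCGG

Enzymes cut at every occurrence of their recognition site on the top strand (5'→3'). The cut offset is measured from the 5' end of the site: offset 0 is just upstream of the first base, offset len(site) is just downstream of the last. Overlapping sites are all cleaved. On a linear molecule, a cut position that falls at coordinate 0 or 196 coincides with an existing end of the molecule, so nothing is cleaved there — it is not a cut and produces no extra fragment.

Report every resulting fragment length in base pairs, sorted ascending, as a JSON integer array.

Per-enzyme occurrences:
  IvoI TAATCCTA/7: at [58, 97, 114, 146, 182] ⇒ [65, 104, 121, 153, 189]
  OquIX CGAATC/4: at [29, 161] ⇒ [33, 165]
  CdoII TCTCAG/3: at [1, 14, 35, 48, 69, 82, 107, 126, 155, 173] ⇒ [4, 17, 38, 51, 72, 85, 110, 129, 158, 176]

Pooled cuts: [4, 17, 33, 38, 51, 65, 72, 85, 104, 110, 121, 129, 153, 158, 165, 176, 189]

Fragments:
  [0,4): 4 bp
  [4,17): 13 bp
  [17,33): 16 bp
  [33,38): 5 bp
  [38,51): 13 bp
  [51,65): 14 bp
  [65,72): 7 bp
  [72,85): 13 bp
  [85,104): 19 bp
  [104,110): 6 bp
  [110,121): 11 bp
  [121,129): 8 bp
  [129,153): 24 bp
  [153,158): 5 bp
  [158,165): 7 bp
  [165,176): 11 bp
  [176,189): 13 bp
  [189,196): 7 bp

[4,5,5,6,7,7,7,8,11,11,13,13,13,13,14,16,19,24]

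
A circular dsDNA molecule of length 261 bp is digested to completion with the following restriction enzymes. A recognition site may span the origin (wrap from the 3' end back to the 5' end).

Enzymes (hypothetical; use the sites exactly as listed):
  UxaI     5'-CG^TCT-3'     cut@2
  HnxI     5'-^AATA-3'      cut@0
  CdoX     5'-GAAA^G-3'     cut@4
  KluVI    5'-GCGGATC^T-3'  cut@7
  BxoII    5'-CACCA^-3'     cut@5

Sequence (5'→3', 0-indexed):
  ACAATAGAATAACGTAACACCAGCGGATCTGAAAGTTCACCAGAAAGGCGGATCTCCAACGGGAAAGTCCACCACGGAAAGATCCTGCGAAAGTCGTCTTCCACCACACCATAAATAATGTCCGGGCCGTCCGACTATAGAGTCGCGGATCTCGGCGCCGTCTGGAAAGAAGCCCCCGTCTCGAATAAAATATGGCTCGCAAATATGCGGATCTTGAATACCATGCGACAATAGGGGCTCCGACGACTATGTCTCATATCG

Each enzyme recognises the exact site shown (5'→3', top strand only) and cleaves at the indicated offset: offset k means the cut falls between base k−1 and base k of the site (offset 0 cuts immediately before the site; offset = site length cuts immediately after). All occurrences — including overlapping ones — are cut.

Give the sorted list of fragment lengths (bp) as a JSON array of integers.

Site scan:
  UxaI (CGTCT, off=2): starts [94, 158, 176] → cuts [96, 160, 178]
  HnxI (AATA, off=0): starts [2, 7, 113, 183, 188, 201, 216, 229] → cuts [2, 7, 113, 183, 188, 201, 216, 229]
  CdoX (GAAAG, off=4): starts [30, 42, 62, 76, 88, 164] → cuts [34, 46, 66, 80, 92, 168]
  KluVI (GCGGATCT, off=7): starts [22, 47, 144, 206] → cuts [29, 54, 151, 213]
  BxoII (CACCA, off=5): starts [17, 37, 69, 101, 106] → cuts [22, 42, 74, 106, 111]

All cut coordinates (distinct, sorted): [2, 7, 22, 29, 34, 42, 46, 54, 66, 74, 80, 92, 96, 106, 111, 113, 151, 160, 168, 178, 183, 188, 201, 213, 216, 229]

Fragments:
  2→7: 5 bp
  7→22: 15 bp
  22→29: 7 bp
  29→34: 5 bp
  34→42: 8 bp
  42→46: 4 bp
  46→54: 8 bp
  54→66: 12 bp
  66→74: 8 bp
  74→80: 6 bp
  80→92: 12 bp
  92→96: 4 bp
  96→106: 10 bp
  106→111: 5 bp
  111→113: 2 bp
  113→151: 38 bp
  151→160: 9 bp
  160→168: 8 bp
  168→178: 10 bp
  178→183: 5 bp
  183→188: 5 bp
  188→201: 13 bp
  201→213: 12 bp
  213→216: 3 bp
  216→229: 13 bp
  229→2 (wrap): 261-229+2 = 34 bp

[2,3,4,4,5,5,5,5,5,6,7,8,8,8,8,9,10,10,12,12,12,13,13,15,34,38]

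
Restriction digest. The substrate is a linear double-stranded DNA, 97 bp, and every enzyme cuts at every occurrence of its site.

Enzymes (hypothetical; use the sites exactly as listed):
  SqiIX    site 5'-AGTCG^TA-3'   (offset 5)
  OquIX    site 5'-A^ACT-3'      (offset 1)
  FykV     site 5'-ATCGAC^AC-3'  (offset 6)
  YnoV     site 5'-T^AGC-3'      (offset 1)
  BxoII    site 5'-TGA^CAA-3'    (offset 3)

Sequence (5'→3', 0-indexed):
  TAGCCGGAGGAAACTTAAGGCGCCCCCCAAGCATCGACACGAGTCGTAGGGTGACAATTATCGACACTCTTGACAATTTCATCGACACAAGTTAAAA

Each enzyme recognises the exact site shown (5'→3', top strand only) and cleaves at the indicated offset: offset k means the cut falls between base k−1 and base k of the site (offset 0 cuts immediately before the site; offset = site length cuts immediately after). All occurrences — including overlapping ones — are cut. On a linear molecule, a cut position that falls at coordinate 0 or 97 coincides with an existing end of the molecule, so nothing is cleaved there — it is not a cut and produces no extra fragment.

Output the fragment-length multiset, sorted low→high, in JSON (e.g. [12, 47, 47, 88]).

Scan for sites:
  SqiIX AGTCGTA/5: at [41] ⇒ [46]
  OquIX AACT/1: at [11] ⇒ [12]
  FykV ATCGACAC/6: at [32, 59, 80] ⇒ [38, 65, 86]
  YnoV TAGC/1: at [0] ⇒ [1]
  BxoII TGACAA/3: at [51, 70] ⇒ [54, 73]

All cut coordinates (distinct, sorted): [1, 12, 38, 46, 54, 65, 73, 86]

Fragments:
  [0,1): 1 bp
  [1,12): 11 bp
  [12,38): 26 bp
  [38,46): 8 bp
  [46,54): 8 bp
  [54,65): 11 bp
  [65,73): 8 bp
  [73,86): 13 bp
  [86,97): 11 bp

[1,8,8,8,11,11,11,13,26]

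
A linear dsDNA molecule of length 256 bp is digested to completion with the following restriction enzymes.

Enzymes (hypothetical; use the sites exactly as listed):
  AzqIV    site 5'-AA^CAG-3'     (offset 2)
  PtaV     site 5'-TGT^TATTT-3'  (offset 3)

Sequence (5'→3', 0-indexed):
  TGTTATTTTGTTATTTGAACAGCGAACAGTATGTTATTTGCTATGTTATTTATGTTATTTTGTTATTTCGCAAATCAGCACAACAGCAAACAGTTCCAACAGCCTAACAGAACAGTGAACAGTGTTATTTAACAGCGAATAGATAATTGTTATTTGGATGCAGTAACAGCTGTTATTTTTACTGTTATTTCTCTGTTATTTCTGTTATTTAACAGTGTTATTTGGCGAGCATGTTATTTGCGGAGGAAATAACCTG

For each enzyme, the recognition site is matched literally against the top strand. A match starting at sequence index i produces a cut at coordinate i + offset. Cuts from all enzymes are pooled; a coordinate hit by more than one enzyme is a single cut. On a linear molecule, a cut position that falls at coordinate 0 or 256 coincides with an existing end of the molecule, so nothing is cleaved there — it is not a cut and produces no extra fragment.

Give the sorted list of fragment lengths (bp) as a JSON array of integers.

[3,5,6,6,7,7,7,7,7,7,8,8,8,8,8,9,9,9,11,12,12,16,16,18,20,22]

Site scan:
  AzqIV AACAG/2: at [17, 24, 81, 88, 97, 105, 110, 117, 130, 164, 210] ⇒ [19, 26, 83, 90, 99, 107, 112, 119, 132, 166, 212]
  PtaV TGTTATTT/3: at [0, 8, 31, 43, 52, 60, 122, 147, 170, 182, 193, 202, 215, 231] ⇒ [3, 11, 34, 46, 55, 63, 125, 150, 173, 185, 196, 205, 218, 234]

Pooled cuts: [3, 11, 19, 26, 34, 46, 55, 63, 83, 90, 99, 107, 112, 119, 125, 132, 150, 166, 173, 185, 196, 205, 212, 218, 234]

Fragments:
  [0,3): 3 bp
  [3,11): 8 bp
  [11,19): 8 bp
  [19,26): 7 bp
  [26,34): 8 bp
  [34,46): 12 bp
  [46,55): 9 bp
  [55,63): 8 bp
  [63,83): 20 bp
  [83,90): 7 bp
  [90,99): 9 bp
  [99,107): 8 bp
  [107,112): 5 bp
  [112,119): 7 bp
  [119,125): 6 bp
  [125,132): 7 bp
  [132,150): 18 bp
  [150,166): 16 bp
  [166,173): 7 bp
  [173,185): 12 bp
  [185,196): 11 bp
  [196,205): 9 bp
  [205,212): 7 bp
  [212,218): 6 bp
  [218,234): 16 bp
  [234,256): 22 bp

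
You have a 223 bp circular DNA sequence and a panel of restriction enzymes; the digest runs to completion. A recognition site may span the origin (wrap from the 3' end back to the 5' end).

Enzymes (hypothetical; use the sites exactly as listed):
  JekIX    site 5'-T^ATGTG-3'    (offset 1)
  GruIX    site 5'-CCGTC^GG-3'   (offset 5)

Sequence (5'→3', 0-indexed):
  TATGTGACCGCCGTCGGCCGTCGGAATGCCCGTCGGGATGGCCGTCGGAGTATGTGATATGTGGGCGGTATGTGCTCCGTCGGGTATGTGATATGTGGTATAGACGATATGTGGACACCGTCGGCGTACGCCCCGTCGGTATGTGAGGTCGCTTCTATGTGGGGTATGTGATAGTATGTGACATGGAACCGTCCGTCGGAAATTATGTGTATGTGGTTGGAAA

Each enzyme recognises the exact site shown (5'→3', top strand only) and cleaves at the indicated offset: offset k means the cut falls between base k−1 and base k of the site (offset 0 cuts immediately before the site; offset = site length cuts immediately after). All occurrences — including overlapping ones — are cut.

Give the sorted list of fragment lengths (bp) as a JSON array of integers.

[3,4,5,6,7,7,7,7,9,10,11,12,12,12,14,14,14,15,16,16,22]

Per-enzyme occurrences:
  JekIX TATGTG/1: at [0, 50, 57, 68, 84, 91, 107, 139, 155, 164, 174, 203, 209] ⇒ [1, 51, 58, 69, 85, 92, 108, 140, 156, 165, 175, 204, 210]
  GruIX CCGTCGG/5: at [10, 17, 29, 41, 76, 117, 132, 192] ⇒ [15, 22, 34, 46, 81, 122, 137, 197]

All cut coordinates (distinct, sorted): [1, 15, 22, 34, 46, 51, 58, 69, 81, 85, 92, 108, 122, 137, 140, 156, 165, 175, 197, 204, 210]

Fragment lengths:
  1→15: 14 bp
  15→22: 7 bp
  22→34: 12 bp
  34→46: 12 bp
  46→51: 5 bp
  51→58: 7 bp
  58→69: 11 bp
  69→81: 12 bp
  81→85: 4 bp
  85→92: 7 bp
  92→108: 16 bp
  108→122: 14 bp
  122→137: 15 bp
  137→140: 3 bp
  140→156: 16 bp
  156→165: 9 bp
  165→175: 10 bp
  175→197: 22 bp
  197→204: 7 bp
  204→210: 6 bp
  210→1 (wrap): 223-210+1 = 14 bp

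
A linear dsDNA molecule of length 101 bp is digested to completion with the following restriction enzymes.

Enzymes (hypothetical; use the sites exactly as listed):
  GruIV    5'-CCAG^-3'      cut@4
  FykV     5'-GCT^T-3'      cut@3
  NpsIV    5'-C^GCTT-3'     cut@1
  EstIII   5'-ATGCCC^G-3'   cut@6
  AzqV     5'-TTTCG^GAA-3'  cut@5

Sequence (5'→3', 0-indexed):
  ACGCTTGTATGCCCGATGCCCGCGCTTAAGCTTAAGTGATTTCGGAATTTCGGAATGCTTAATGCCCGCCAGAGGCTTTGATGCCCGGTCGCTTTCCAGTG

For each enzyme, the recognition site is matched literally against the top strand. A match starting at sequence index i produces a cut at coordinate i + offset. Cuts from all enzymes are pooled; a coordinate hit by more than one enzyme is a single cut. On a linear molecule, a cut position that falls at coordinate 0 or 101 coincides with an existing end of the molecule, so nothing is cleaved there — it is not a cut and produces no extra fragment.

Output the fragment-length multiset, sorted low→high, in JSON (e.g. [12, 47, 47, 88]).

Site scan:
  GruIV (CCAG, off=4): starts [68, 95] → cuts [72, 99]
  FykV (GCTT, off=3): starts [2, 23, 29, 56, 74, 90] → cuts [5, 26, 32, 59, 77, 93]
  NpsIV (CGCTT, off=1): starts [1, 22, 89] → cuts [2, 23, 90]
  EstIII (ATGCCCG, off=6): starts [8, 15, 61, 80] → cuts [14, 21, 67, 86]
  AzqV (TTTCGGAA, off=5): starts [39, 47] → cuts [44, 52]

All cut coordinates (distinct, sorted): [2, 5, 14, 21, 23, 26, 32, 44, 52, 59, 67, 72, 77, 86, 90, 93, 99]

Fragment lengths:
  [0,2): 2 bp
  [2,5): 3 bp
  [5,14): 9 bp
  [14,21): 7 bp
  [21,23): 2 bp
  [23,26): 3 bp
  [26,32): 6 bp
  [32,44): 12 bp
  [44,52): 8 bp
  [52,59): 7 bp
  [59,67): 8 bp
  [67,72): 5 bp
  [72,77): 5 bp
  [77,86): 9 bp
  [86,90): 4 bp
  [90,93): 3 bp
  [93,99): 6 bp
  [99,101): 2 bp

[2,2,2,3,3,3,4,5,5,6,6,7,7,8,8,9,9,12]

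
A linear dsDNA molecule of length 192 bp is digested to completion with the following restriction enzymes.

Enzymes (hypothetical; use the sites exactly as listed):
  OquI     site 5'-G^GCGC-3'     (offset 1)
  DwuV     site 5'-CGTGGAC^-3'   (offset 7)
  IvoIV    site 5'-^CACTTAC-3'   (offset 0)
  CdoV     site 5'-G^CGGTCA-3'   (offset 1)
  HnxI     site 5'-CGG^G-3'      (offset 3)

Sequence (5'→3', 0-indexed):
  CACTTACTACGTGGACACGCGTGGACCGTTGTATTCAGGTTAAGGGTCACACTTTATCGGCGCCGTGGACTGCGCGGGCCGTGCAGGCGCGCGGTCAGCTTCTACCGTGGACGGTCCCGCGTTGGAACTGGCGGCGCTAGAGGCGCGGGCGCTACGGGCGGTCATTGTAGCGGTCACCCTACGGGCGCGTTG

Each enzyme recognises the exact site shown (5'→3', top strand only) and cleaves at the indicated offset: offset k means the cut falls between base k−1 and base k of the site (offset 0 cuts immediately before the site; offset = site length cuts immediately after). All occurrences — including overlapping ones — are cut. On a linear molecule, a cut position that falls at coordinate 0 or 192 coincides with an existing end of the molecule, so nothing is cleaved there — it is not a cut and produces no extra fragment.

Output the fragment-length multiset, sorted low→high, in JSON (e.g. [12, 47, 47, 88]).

[1,5,6,7,8,9,9,9,10,11,12,14,16,21,21,33]

Site scan:
  OquI (GGCGC, off=1): starts [58, 85, 132, 141, 147, 183] → cuts [59, 86, 133, 142, 148, 184]
  DwuV (CGTGGAC, off=7): starts [9, 19, 63, 105] → cuts [16, 26, 70, 112]
  IvoIV (CACTTAC, off=0): starts [0] → cuts [] (position 0 is a terminus of the linear molecule — no cut)
  CdoV (GCGGTCA, off=1): starts [90, 157, 169] → cuts [91, 158, 170]
  HnxI (CGGG, off=3): starts [74, 145, 154, 181] → cuts [77, 148, 157, 184]

Pooled cuts: [16, 26, 59, 70, 77, 86, 91, 112, 133, 142, 148, 157, 158, 170, 184]

Fragment lengths:
  [0,16): 16 bp
  [16,26): 10 bp
  [26,59): 33 bp
  [59,70): 11 bp
  [70,77): 7 bp
  [77,86): 9 bp
  [86,91): 5 bp
  [91,112): 21 bp
  [112,133): 21 bp
  [133,142): 9 bp
  [142,148): 6 bp
  [148,157): 9 bp
  [157,158): 1 bp
  [158,170): 12 bp
  [170,184): 14 bp
  [184,192): 8 bp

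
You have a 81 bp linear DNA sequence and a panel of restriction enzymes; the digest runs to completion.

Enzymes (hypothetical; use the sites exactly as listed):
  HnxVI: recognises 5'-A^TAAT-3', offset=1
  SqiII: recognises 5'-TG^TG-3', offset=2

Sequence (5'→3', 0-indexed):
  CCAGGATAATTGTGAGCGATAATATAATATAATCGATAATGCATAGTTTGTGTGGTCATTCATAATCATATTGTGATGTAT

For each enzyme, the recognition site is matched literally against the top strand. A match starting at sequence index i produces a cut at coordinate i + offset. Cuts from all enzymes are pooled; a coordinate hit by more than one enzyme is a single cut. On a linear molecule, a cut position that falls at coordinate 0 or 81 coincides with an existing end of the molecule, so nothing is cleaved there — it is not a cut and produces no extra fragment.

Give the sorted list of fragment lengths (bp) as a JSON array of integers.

[2,5,5,6,6,7,7,8,10,11,14]

Scan for sites:
  HnxVI (ATAAT, off=1): starts [5, 18, 23, 28, 35, 61] → cuts [6, 19, 24, 29, 36, 62]
  SqiII (TGTG, off=2): starts [10, 48, 50, 71] → cuts [12, 50, 52, 73]

All cut coordinates (distinct, sorted): [6, 12, 19, 24, 29, 36, 50, 52, 62, 73]

Fragments:
  [0,6): 6 bp
  [6,12): 6 bp
  [12,19): 7 bp
  [19,24): 5 bp
  [24,29): 5 bp
  [29,36): 7 bp
  [36,50): 14 bp
  [50,52): 2 bp
  [52,62): 10 bp
  [62,73): 11 bp
  [73,81): 8 bp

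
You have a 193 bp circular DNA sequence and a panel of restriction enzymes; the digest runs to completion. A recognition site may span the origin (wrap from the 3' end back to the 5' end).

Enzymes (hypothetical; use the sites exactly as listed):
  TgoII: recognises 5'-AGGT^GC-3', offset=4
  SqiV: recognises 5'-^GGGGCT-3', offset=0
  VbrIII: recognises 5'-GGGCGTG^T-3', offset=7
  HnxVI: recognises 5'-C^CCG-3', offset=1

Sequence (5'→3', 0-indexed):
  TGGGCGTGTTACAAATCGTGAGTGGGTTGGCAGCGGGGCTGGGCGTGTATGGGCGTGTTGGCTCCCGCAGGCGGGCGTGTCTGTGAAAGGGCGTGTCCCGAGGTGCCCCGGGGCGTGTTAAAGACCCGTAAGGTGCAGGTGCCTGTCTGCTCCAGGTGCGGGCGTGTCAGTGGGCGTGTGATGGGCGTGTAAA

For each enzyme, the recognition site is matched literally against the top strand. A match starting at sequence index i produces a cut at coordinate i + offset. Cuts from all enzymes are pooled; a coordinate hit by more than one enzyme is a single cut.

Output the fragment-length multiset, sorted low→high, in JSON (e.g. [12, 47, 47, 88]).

[2,3,6,7,7,8,9,9,10,10,11,12,12,13,15,16,17,26]

Per-enzyme occurrences:
  TgoII AGGTGC/4: at [100, 130, 136, 153] ⇒ [104, 134, 140, 157]
  SqiV GGGGCT/0: at [34] ⇒ [34]
  VbrIII GGGCGTGT/7: at [1, 40, 50, 72, 88, 110, 159, 171, 182] ⇒ [8, 47, 57, 79, 95, 117, 166, 178, 189]
  HnxVI CCCG/1: at [63, 96, 106, 124] ⇒ [64, 97, 107, 125]

All cut coordinates (distinct, sorted): [8, 34, 47, 57, 64, 79, 95, 97, 104, 107, 117, 125, 134, 140, 157, 166, 178, 189]

Fragment lengths:
  8→34: 26 bp
  34→47: 13 bp
  47→57: 10 bp
  57→64: 7 bp
  64→79: 15 bp
  79→95: 16 bp
  95→97: 2 bp
  97→104: 7 bp
  104→107: 3 bp
  107→117: 10 bp
  117→125: 8 bp
  125→134: 9 bp
  134→140: 6 bp
  140→157: 17 bp
  157→166: 9 bp
  166→178: 12 bp
  178→189: 11 bp
  189→8 (wrap): 193-189+8 = 12 bp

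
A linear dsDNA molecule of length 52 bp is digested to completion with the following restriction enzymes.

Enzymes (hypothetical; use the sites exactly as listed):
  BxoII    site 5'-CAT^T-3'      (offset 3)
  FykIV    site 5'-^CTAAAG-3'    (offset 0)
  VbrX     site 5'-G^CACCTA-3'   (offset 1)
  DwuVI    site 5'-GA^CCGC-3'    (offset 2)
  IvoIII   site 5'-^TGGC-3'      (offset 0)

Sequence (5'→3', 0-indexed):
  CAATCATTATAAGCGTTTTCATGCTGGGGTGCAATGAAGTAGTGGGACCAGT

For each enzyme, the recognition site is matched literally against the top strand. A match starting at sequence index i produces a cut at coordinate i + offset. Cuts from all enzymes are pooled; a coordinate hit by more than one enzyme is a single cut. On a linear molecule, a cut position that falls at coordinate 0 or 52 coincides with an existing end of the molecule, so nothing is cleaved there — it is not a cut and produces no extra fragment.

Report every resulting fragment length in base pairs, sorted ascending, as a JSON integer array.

[7,45]

Scan for sites:
  BxoII (CATT, off=3): starts [4] → cuts [7]
  FykIV (CTAAAG, off=0): no sites
  VbrX (GCACCTA, off=1): no sites
  DwuVI (GACCGC, off=2): no sites
  IvoIII (TGGC, off=0): no sites

Pooled cuts: [7]

Fragment lengths:
  [0,7): 7 bp
  [7,52): 45 bp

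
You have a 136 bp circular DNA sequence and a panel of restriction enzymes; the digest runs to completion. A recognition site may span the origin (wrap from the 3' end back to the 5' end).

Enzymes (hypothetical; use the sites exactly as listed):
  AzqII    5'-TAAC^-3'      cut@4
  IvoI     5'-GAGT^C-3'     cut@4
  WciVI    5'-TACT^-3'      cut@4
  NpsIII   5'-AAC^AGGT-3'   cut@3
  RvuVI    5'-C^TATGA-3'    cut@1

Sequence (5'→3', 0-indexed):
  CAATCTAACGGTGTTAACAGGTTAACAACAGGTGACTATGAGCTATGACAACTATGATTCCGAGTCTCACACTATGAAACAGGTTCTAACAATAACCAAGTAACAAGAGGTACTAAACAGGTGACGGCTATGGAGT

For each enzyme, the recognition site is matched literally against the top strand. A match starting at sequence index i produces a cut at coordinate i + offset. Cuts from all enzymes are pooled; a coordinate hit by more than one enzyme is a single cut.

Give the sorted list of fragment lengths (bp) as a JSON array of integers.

[3,4,6,7,7,7,8,8,8,9,9,9,10,10,13,18]

Site scan:
  AzqII (TAAC, off=4): starts [5, 14, 22, 86, 92, 100] → cuts [9, 18, 26, 90, 96, 104]
  IvoI (GAGTC, off=4): starts [61, 132] → cuts [0, 65]
  WciVI (TACT, off=4): starts [110] → cuts [114]
  NpsIII (AACAGGT, off=3): starts [15, 26, 77, 115] → cuts [18, 29, 80, 118]
  RvuVI (CTATGA, off=1): starts [35, 42, 51, 71] → cuts [36, 43, 52, 72]

All cut coordinates (distinct, sorted): [0, 9, 18, 26, 29, 36, 43, 52, 65, 72, 80, 90, 96, 104, 114, 118]

Fragment lengths:
  0→9: 9 bp
  9→18: 9 bp
  18→26: 8 bp
  26→29: 3 bp
  29→36: 7 bp
  36→43: 7 bp
  43→52: 9 bp
  52→65: 13 bp
  65→72: 7 bp
  72→80: 8 bp
  80→90: 10 bp
  90→96: 6 bp
  96→104: 8 bp
  104→114: 10 bp
  114→118: 4 bp
  118→0 (wrap): 136-118+0 = 18 bp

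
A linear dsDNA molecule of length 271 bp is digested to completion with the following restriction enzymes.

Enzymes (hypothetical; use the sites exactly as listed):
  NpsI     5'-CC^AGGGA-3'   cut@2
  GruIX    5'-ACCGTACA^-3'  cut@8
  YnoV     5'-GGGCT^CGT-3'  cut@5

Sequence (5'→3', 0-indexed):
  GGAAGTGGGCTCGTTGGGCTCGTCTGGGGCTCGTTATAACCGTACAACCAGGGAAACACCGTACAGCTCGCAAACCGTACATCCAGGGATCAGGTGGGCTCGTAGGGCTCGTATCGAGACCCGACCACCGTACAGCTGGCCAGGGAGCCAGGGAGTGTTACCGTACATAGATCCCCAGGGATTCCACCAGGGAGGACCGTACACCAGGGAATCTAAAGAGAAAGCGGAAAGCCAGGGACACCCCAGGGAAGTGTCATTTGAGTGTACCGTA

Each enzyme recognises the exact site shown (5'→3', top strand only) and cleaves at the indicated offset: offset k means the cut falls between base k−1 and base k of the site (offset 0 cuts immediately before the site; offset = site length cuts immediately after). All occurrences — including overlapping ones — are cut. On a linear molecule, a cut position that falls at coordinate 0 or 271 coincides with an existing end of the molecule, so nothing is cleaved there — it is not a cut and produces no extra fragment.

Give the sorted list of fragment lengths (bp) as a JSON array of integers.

Per-enzyme occurrences:
  NpsI CCAGGGA/2: at [47, 82, 139, 147, 174, 186, 203, 231, 242] ⇒ [49, 84, 141, 149, 176, 188, 205, 233, 244]
  GruIX ACCGTACA/8: at [38, 57, 73, 126, 159, 195] ⇒ [46, 65, 81, 134, 167, 203]
  YnoV GGGCTCGT/5: at [6, 15, 26, 95, 104] ⇒ [11, 20, 31, 100, 109]

All cut coordinates (distinct, sorted): [11, 20, 31, 46, 49, 65, 81, 84, 100, 109, 134, 141, 149, 167, 176, 188, 203, 205, 233, 244]

Fragment lengths:
  [0,11): 11 bp
  [11,20): 9 bp
  [20,31): 11 bp
  [31,46): 15 bp
  [46,49): 3 bp
  [49,65): 16 bp
  [65,81): 16 bp
  [81,84): 3 bp
  [84,100): 16 bp
  [100,109): 9 bp
  [109,134): 25 bp
  [134,141): 7 bp
  [141,149): 8 bp
  [149,167): 18 bp
  [167,176): 9 bp
  [176,188): 12 bp
  [188,203): 15 bp
  [203,205): 2 bp
  [205,233): 28 bp
  [233,244): 11 bp
  [244,271): 27 bp

[2,3,3,7,8,9,9,9,11,11,11,12,15,15,16,16,16,18,25,27,28]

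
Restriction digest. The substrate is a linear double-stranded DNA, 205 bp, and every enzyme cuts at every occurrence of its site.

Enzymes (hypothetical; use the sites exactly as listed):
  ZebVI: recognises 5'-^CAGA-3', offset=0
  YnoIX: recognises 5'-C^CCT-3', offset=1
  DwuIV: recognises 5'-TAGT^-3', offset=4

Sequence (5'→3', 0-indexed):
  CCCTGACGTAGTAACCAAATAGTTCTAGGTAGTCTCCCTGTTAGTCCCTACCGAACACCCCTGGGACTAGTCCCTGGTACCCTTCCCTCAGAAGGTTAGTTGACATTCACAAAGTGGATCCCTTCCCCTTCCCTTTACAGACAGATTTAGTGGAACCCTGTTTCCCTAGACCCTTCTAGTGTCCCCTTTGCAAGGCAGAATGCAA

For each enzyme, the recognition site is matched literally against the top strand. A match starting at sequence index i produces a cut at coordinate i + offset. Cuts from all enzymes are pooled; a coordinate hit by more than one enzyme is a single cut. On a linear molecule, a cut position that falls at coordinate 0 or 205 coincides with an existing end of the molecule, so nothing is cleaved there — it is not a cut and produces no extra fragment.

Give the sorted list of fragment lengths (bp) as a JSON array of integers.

Per-enzyme occurrences:
  ZebVI (CAGA, off=0): starts [88, 137, 141, 195] → cuts [88, 137, 141, 195]
  YnoIX (CCCT, off=1): starts [0, 35, 45, 58, 71, 79, 84, 119, 125, 130, 155, 163, 170, 183] → cuts [1, 36, 46, 59, 72, 80, 85, 120, 126, 131, 156, 164, 171, 184]
  DwuIV (TAGT, off=4): starts [8, 19, 29, 41, 67, 96, 147, 176] → cuts [12, 23, 33, 45, 71, 100, 151, 180]

Pooled cuts: [1, 12, 23, 33, 36, 45, 46, 59, 71, 72, 80, 85, 88, 100, 120, 126, 131, 137, 141, 151, 156, 164, 171, 180, 184, 195]

Fragments:
  [0,1): 1 bp
  [1,12): 11 bp
  [12,23): 11 bp
  [23,33): 10 bp
  [33,36): 3 bp
  [36,45): 9 bp
  [45,46): 1 bp
  [46,59): 13 bp
  [59,71): 12 bp
  [71,72): 1 bp
  [72,80): 8 bp
  [80,85): 5 bp
  [85,88): 3 bp
  [88,100): 12 bp
  [100,120): 20 bp
  [120,126): 6 bp
  [126,131): 5 bp
  [131,137): 6 bp
  [137,141): 4 bp
  [141,151): 10 bp
  [151,156): 5 bp
  [156,164): 8 bp
  [164,171): 7 bp
  [171,180): 9 bp
  [180,184): 4 bp
  [184,195): 11 bp
  [195,205): 10 bp

[1,1,1,3,3,4,4,5,5,5,6,6,7,8,8,9,9,10,10,10,11,11,11,12,12,13,20]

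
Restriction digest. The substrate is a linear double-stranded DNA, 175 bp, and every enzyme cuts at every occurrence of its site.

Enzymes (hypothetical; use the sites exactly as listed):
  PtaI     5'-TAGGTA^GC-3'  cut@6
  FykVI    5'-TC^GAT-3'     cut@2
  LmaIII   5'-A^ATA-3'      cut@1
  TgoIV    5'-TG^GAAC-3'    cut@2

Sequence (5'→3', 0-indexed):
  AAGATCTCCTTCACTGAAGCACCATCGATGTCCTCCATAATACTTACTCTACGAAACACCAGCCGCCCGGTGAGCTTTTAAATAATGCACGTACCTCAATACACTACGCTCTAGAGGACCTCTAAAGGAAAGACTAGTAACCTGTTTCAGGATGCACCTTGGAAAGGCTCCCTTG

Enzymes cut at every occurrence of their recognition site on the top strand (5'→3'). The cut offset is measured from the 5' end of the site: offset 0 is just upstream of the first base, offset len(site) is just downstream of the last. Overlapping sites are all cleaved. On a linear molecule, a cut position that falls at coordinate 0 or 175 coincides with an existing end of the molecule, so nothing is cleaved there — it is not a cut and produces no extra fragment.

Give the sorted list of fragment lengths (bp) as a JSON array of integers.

Site scan:
  PtaI (TAGGTAGC, off=6): no sites
  FykVI TCGAT/2: at [24] ⇒ [26]
  LmaIII AATA/1: at [38, 80, 97] ⇒ [39, 81, 98]
  TgoIV (TGGAAC, off=2): no sites

All cut coordinates (distinct, sorted): [26, 39, 81, 98]

Fragments:
  [0,26): 26 bp
  [26,39): 13 bp
  [39,81): 42 bp
  [81,98): 17 bp
  [98,175): 77 bp

[13,17,26,42,77]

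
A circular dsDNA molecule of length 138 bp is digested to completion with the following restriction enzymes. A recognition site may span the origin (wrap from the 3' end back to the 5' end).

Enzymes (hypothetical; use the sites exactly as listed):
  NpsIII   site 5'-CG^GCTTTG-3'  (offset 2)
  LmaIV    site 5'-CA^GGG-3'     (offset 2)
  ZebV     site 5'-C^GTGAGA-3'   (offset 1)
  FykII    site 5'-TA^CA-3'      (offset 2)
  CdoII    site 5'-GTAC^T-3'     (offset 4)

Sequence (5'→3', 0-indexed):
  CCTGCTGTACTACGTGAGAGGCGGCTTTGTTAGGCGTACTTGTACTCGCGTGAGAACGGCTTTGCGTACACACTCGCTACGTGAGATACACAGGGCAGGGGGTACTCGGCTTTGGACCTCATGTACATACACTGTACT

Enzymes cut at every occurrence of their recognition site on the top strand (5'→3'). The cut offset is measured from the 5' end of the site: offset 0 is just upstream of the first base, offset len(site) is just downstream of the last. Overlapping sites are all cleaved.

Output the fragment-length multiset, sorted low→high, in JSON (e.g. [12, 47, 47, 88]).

Site scan:
  NpsIII (CGGCTTTG, off=2): starts [21, 56, 106] → cuts [23, 58, 108]
  LmaIV (CAGGG, off=2): starts [90, 95] → cuts [92, 97]
  ZebV (CGTGAGA, off=1): starts [12, 48, 79] → cuts [13, 49, 80]
  FykII (TACA, off=2): starts [66, 86, 123, 127] → cuts [68, 88, 125, 129]
  CdoII (GTACT, off=4): starts [6, 35, 41, 101, 133] → cuts [10, 39, 45, 105, 137]

Pooled cuts: [10, 13, 23, 39, 45, 49, 58, 68, 80, 88, 92, 97, 105, 108, 125, 129, 137]

Fragment lengths:
  10→13: 3 bp
  13→23: 10 bp
  23→39: 16 bp
  39→45: 6 bp
  45→49: 4 bp
  49→58: 9 bp
  58→68: 10 bp
  68→80: 12 bp
  80→88: 8 bp
  88→92: 4 bp
  92→97: 5 bp
  97→105: 8 bp
  105→108: 3 bp
  108→125: 17 bp
  125→129: 4 bp
  129→137: 8 bp
  137→10 (wrap): 138-137+10 = 11 bp

[3,3,4,4,4,5,6,8,8,8,9,10,10,11,12,16,17]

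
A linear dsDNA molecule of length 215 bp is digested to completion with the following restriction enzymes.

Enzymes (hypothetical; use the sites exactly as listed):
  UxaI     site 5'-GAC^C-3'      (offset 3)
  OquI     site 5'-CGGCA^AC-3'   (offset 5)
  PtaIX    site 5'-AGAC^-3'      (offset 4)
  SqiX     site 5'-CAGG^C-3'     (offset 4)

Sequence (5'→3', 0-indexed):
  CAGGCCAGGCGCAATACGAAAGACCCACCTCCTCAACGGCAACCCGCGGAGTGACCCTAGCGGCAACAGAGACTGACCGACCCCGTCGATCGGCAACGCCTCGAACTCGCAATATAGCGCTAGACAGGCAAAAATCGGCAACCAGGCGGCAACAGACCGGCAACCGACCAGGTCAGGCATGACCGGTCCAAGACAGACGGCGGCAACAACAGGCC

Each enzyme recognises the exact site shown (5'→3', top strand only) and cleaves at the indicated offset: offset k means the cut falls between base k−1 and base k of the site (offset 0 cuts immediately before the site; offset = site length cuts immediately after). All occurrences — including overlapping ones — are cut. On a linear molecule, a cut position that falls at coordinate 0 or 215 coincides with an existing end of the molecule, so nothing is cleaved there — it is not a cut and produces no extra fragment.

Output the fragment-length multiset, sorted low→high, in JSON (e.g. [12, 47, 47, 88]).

Per-enzyme occurrences:
  UxaI GACC/3: at [21, 52, 74, 78, 154, 165, 180] ⇒ [24, 55, 77, 81, 157, 168, 183]
  OquI CGGCAAC/5: at [36, 60, 90, 135, 146, 157, 200] ⇒ [41, 65, 95, 140, 151, 162, 205]
  PtaIX AGAC/4: at [20, 69, 121, 153, 190, 194] ⇒ [24, 73, 125, 157, 194, 198]
  SqiX CAGGC/4: at [0, 5, 124, 142, 173, 209] ⇒ [4, 9, 128, 146, 177, 213]

Pooled cuts: [4, 9, 24, 41, 55, 65, 73, 77, 81, 95, 125, 128, 140, 146, 151, 157, 162, 168, 177, 183, 194, 198, 205, 213]

Fragments:
  [0,4): 4 bp
  [4,9): 5 bp
  [9,24): 15 bp
  [24,41): 17 bp
  [41,55): 14 bp
  [55,65): 10 bp
  [65,73): 8 bp
  [73,77): 4 bp
  [77,81): 4 bp
  [81,95): 14 bp
  [95,125): 30 bp
  [125,128): 3 bp
  [128,140): 12 bp
  [140,146): 6 bp
  [146,151): 5 bp
  [151,157): 6 bp
  [157,162): 5 bp
  [162,168): 6 bp
  [168,177): 9 bp
  [177,183): 6 bp
  [183,194): 11 bp
  [194,198): 4 bp
  [198,205): 7 bp
  [205,213): 8 bp
  [213,215): 2 bp

[2,3,4,4,4,4,5,5,5,6,6,6,6,7,8,8,9,10,11,12,14,14,15,17,30]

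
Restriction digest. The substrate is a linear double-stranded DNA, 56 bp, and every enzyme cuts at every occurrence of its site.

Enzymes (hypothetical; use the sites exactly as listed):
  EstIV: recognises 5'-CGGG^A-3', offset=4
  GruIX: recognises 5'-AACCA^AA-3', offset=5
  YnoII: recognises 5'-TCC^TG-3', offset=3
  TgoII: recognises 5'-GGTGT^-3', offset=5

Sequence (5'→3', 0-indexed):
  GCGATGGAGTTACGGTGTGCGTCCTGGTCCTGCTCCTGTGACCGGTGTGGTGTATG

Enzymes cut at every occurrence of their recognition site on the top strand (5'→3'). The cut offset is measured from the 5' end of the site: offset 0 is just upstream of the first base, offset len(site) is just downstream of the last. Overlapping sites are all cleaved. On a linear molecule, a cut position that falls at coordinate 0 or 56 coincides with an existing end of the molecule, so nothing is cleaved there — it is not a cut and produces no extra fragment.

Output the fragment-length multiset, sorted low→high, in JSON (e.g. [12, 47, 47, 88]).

[3,5,6,6,6,12,18]

Scan for sites:
  EstIV (CGGGA, off=4): no sites
  GruIX (AACCAAA, off=5): no sites
  YnoII TCCTG/3: at [21, 27, 33] ⇒ [24, 30, 36]
  TgoII GGTGT/5: at [13, 43, 48] ⇒ [18, 48, 53]

Pooled cuts: [18, 24, 30, 36, 48, 53]

Fragments:
  [0,18): 18 bp
  [18,24): 6 bp
  [24,30): 6 bp
  [30,36): 6 bp
  [36,48): 12 bp
  [48,53): 5 bp
  [53,56): 3 bp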